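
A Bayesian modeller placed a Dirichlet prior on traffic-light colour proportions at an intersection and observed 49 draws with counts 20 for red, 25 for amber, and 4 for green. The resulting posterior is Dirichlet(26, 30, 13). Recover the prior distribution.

Dirichlet(6, 5, 9)

For a Dirichlet(α) prior with multinomial counts c, the posterior is Dirichlet(α + c) componentwise.
Subtract each count from the matching posterior parameter: 26−20=6, 30−25=5, 13−4=9.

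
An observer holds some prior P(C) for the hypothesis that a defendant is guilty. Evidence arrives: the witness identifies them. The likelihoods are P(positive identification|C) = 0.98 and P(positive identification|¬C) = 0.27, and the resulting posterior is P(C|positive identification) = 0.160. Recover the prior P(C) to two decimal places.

P(C) = 0.05

Bayes' rule in odds form gives O(C|E) = O(C)·[P(E|C)/P(E|¬C)], hence O(C) = O(C|E)/LR.
Posterior odds = 0.160/(1−0.160) = 0.1905. LR = 0.98/0.27 = 3.6296.
Prior odds = 0.1905/3.6296 = 0.0525, so P(C) = 0.0525/(1+0.0525) ≈ 0.05.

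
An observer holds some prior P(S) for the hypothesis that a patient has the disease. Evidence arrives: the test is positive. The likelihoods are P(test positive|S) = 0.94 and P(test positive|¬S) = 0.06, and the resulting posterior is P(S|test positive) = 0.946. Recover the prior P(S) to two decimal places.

In odds form, posterior odds = prior odds × likelihood ratio, so prior odds = posterior odds ÷ LR.
Posterior odds = 0.946/(1−0.946) = 17.5185. LR = 0.94/0.06 = 15.6667.
Prior odds = 17.5185/15.6667 = 1.1182, so P(S) = 1.1182/(1+1.1182) ≈ 0.53.

P(S) = 0.53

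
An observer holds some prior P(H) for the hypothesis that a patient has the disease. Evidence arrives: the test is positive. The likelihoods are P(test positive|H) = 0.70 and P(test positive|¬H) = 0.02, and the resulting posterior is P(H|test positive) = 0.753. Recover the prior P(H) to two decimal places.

P(H) = 0.08

In odds form, posterior odds = prior odds × likelihood ratio, so prior odds = posterior odds ÷ LR.
Posterior odds = 0.753/(1−0.753) = 3.0486. LR = 0.70/0.02 = 35.0000.
Prior odds = 3.0486/35.0000 = 0.0871, so P(H) = 0.0871/(1+0.0871) ≈ 0.08.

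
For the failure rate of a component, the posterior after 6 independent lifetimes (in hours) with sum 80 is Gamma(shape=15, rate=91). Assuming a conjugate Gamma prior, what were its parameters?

For an exponential likelihood with a Gamma(α, β) prior on the rate, n observations with total T give posterior Gamma(α+n, β+T).
So α = 15 − 6 = 9 and β = 91 − 80 = 11.

Gamma(shape=9, rate=11)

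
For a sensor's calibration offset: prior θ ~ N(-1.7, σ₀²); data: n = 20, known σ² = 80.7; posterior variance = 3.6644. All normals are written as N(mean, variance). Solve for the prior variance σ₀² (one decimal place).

For the Normal–Normal model with known σ², precisions add: τ_n = τ₀ + n/σ².
So 1/σ₀² = 1/3.6644 − 20/80.7 = 0.272896 − 0.247831 = 0.025065.
Hence σ₀² = 1/0.025065 ≈ 39.9.

σ₀² = 39.9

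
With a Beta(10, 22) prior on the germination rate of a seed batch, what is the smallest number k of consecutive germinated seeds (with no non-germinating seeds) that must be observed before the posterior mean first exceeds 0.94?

After k germinated seeds and 0 non-germinating seeds the posterior is Beta(10+k, 22), with mean (10+k)/(10+22+k).
Set (10+k)/(32+k) > 0.94 and solve: k > (0.94·32 − 10)/(1 − 0.94) = 334.667.
The smallest integer exceeding 334.667 is 335.

k = 335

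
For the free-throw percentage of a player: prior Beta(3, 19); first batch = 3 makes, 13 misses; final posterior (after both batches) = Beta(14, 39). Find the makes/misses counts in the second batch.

8 makes and 7 misses

Sequential conjugate updates are equivalent to a single update on the pooled data, so total successes = posterior α − prior α and total failures = posterior β − prior β.
Total across both batches: 14−3=11 makes, 39−19=20 misses.
Subtract the first batch: 11−3=8 makes and 20−13=7 misses.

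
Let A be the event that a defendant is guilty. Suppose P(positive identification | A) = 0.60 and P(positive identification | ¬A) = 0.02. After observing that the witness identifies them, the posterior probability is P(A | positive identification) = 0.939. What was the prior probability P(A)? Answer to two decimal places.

P(A) = 0.34

Bayes' rule in odds form gives O(A|E) = O(A)·[P(E|A)/P(E|¬A)], hence O(A) = O(A|E)/LR.
Posterior odds = 0.939/(1−0.939) = 15.3934. LR = 0.60/0.02 = 30.0000.
Prior odds = 15.3934/30.0000 = 0.5131, so P(A) = 0.5131/(1+0.5131) ≈ 0.34.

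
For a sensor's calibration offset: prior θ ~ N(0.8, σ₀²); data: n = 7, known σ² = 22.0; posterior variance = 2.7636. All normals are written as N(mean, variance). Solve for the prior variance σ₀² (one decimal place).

σ₀² = 22.9

For the Normal–Normal model with known σ², precisions add: τ_n = τ₀ + n/σ².
So 1/σ₀² = 1/2.7636 − 7/22.0 = 0.361847 − 0.318182 = 0.043665.
Hence σ₀² = 1/0.043665 ≈ 22.9.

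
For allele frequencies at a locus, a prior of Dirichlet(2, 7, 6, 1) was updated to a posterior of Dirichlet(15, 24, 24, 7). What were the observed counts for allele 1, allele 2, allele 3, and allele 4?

counts (13, 17, 18, 6)

For a Dirichlet(α) prior with multinomial counts c, the posterior is Dirichlet(α + c) componentwise.
Counts are posterior − prior componentwise: 15−2=13, 24−7=17, 24−6=18, 7−1=6.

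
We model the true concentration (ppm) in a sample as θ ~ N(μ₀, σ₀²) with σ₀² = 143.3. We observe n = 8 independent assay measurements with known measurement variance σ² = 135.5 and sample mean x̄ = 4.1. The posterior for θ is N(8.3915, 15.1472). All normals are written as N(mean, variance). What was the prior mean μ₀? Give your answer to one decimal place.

μ₀ = 44.7

With known observation variance, the Normal–Normal posterior has precision τ_n = τ₀ + n/σ² and mean μ_n = (τ₀μ₀ + (n/σ²)x̄)/τ_n.
Here τ₀ = 1/143.3 = 0.006978 and τ_data = 8/135.5 = 0.059041, so τ_n = 0.066019.
Rearranging for μ₀: μ₀ = (μ_n·τ_n − τ_data·x̄)/τ₀ = (8.3915·0.066019 − 0.059041·4.1) / 0.006978 = 0.311930/0.006978 ≈ 44.7.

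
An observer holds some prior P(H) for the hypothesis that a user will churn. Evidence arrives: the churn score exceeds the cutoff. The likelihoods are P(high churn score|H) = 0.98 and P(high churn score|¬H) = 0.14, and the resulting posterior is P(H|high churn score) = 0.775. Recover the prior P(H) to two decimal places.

In odds form, posterior odds = prior odds × likelihood ratio, so prior odds = posterior odds ÷ LR.
Posterior odds = 0.775/(1−0.775) = 3.4444. LR = 0.98/0.14 = 7.0000.
Prior odds = 3.4444/7.0000 = 0.4921, so P(H) = 0.4921/(1+0.4921) ≈ 0.33.

P(H) = 0.33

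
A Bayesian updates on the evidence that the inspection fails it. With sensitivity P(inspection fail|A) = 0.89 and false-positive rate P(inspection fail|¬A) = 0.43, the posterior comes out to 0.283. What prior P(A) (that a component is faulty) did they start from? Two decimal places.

P(A) = 0.16

In odds form, posterior odds = prior odds × likelihood ratio, so prior odds = posterior odds ÷ LR.
Posterior odds = 0.283/(1−0.283) = 0.3947. LR = 0.89/0.43 = 2.0698.
Prior odds = 0.3947/2.0698 = 0.1907, so P(A) = 0.1907/(1+0.1907) ≈ 0.16.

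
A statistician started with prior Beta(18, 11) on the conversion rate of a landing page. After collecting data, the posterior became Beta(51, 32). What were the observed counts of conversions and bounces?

Under Beta–binomial conjugacy the posterior parameters are (α+s, β+f).
So s = 51 − 18 = 33 and f = 32 − 11 = 21.

33 conversions and 21 bounces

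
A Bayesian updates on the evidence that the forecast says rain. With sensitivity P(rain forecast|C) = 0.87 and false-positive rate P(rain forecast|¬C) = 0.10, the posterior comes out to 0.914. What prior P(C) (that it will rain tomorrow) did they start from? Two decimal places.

Bayes' rule in odds form gives O(C|E) = O(C)·[P(E|C)/P(E|¬C)], hence O(C) = O(C|E)/LR.
Posterior odds = 0.914/(1−0.914) = 10.6279. LR = 0.87/0.10 = 8.7000.
Prior odds = 10.6279/8.7000 = 1.2216, so P(C) = 1.2216/(1+1.2216) ≈ 0.55.

P(C) = 0.55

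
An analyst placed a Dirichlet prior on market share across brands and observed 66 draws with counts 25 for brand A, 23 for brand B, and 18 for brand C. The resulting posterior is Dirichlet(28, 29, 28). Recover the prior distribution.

For a Dirichlet(α) prior with multinomial counts c, the posterior is Dirichlet(α + c) componentwise.
Subtract each count from the matching posterior parameter: 28−25=3, 29−23=6, 28−18=10.

Dirichlet(3, 6, 10)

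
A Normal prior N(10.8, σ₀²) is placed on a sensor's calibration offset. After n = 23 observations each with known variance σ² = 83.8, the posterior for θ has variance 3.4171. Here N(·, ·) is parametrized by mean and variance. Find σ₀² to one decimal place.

σ₀² = 55.0

Posterior precision equals prior precision plus data precision: 1/σ_n² = 1/σ₀² + n/σ².
So 1/σ₀² = 1/3.4171 − 23/83.8 = 0.292646 − 0.274463 = 0.018183.
Hence σ₀² = 1/0.018183 ≈ 55.0.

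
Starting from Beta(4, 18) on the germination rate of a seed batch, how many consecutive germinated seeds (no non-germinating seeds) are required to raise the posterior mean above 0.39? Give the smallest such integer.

k = 8

After k germinated seeds and 0 non-germinating seeds the posterior is Beta(4+k, 18), with mean (4+k)/(4+18+k).
Set (4+k)/(22+k) > 0.39 and solve: k > (0.39·22 − 4)/(1 − 0.39) = 7.508.
The smallest integer exceeding 7.508 is 8.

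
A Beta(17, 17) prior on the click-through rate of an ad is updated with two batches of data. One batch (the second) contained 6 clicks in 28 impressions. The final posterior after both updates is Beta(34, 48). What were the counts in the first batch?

Sequential conjugate updates are equivalent to a single update on the pooled data, so total successes = posterior α − prior α and total failures = posterior β − prior β.
Total across both batches: 34−17=17 clicks, 48−17=31 non-clicks.
Subtract the second batch: 17−6=11 clicks and 31−22=9 non-clicks.

11 clicks and 9 non-clicks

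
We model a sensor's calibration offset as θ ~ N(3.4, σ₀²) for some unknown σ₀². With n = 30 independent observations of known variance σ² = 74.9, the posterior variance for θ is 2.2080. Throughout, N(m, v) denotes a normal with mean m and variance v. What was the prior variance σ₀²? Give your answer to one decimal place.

σ₀² = 19.1

Posterior precision equals prior precision plus data precision: 1/σ_n² = 1/σ₀² + n/σ².
So 1/σ₀² = 1/2.2080 − 30/74.9 = 0.452899 − 0.400534 = 0.052365.
Hence σ₀² = 1/0.052365 ≈ 19.1.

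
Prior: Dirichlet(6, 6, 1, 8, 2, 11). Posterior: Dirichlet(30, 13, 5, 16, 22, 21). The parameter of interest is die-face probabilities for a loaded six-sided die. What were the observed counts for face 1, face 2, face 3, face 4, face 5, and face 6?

counts (24, 7, 4, 8, 20, 10)

For a Dirichlet(α) prior with multinomial counts c, the posterior is Dirichlet(α + c) componentwise.
Counts are posterior − prior componentwise: 30−6=24, 13−6=7, 5−1=4, 16−8=8, 22−2=20, 21−11=10.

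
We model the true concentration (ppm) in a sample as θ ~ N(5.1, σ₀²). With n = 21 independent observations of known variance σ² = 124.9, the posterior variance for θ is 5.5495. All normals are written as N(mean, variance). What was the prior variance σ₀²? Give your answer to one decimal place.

σ₀² = 82.9

Posterior precision equals prior precision plus data precision: 1/σ_n² = 1/σ₀² + n/σ².
So 1/σ₀² = 1/5.5495 − 21/124.9 = 0.180196 − 0.168135 = 0.012061.
Hence σ₀² = 1/0.012061 ≈ 82.9.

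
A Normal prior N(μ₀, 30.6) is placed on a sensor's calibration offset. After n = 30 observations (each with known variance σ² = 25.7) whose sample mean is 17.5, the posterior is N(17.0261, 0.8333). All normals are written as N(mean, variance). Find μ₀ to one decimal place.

The posterior mean is a precision-weighted average: μ_n = (τ₀μ₀ + τ_data·x̄)/(τ₀+τ_data), with τ₀=1/σ₀² and τ_data=n/σ².
Here τ₀ = 1/30.6 = 0.032680 and τ_data = 30/25.7 = 1.167315, so τ_n = 1.199995.
Rearranging for μ₀: μ₀ = (μ_n·τ_n − τ_data·x̄)/τ₀ = (17.0261·1.199995 − 1.167315·17.5) / 0.032680 = 0.003222/0.032680 ≈ 0.1.

μ₀ = 0.1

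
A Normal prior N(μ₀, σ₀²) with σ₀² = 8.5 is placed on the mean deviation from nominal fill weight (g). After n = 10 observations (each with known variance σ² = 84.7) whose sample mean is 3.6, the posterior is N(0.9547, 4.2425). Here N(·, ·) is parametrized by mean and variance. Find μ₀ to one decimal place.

μ₀ = -1.7

The posterior mean is a precision-weighted average: μ_n = (τ₀μ₀ + τ_data·x̄)/(τ₀+τ_data), with τ₀=1/σ₀² and τ_data=n/σ².
Here τ₀ = 1/8.5 = 0.117647 and τ_data = 10/84.7 = 0.118064, so τ_n = 0.235711.
Rearranging for μ₀: μ₀ = (μ_n·τ_n − τ_data·x̄)/τ₀ = (0.9547·0.235711 − 0.118064·3.6) / 0.117647 = -0.199997/0.117647 ≈ -1.7.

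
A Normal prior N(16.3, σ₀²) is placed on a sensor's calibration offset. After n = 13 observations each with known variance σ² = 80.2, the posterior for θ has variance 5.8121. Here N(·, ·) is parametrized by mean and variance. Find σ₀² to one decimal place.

σ₀² = 100.4

Posterior precision equals prior precision plus data precision: 1/σ_n² = 1/σ₀² + n/σ².
So 1/σ₀² = 1/5.8121 − 13/80.2 = 0.172055 − 0.162095 = 0.009960.
Hence σ₀² = 1/0.009960 ≈ 100.4.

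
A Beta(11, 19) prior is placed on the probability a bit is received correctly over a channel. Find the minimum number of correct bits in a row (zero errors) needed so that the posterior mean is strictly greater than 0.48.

k = 7

After k correct bits and 0 errors the posterior is Beta(11+k, 19), with mean (11+k)/(11+19+k).
Set (11+k)/(30+k) > 0.48 and solve: k > (0.48·30 − 11)/(1 − 0.48) = 6.538.
The smallest integer exceeding 6.538 is 7.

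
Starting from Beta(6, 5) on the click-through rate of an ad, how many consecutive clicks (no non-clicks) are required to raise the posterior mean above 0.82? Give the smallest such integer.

k = 17

After k clicks and 0 non-clicks the posterior is Beta(6+k, 5), with mean (6+k)/(6+5+k).
Set (6+k)/(11+k) > 0.82 and solve: k > (0.82·11 − 6)/(1 − 0.82) = 16.778.
The smallest integer exceeding 16.778 is 17, and checking k=17: (23)/(28) = 0.8214 > 0.82.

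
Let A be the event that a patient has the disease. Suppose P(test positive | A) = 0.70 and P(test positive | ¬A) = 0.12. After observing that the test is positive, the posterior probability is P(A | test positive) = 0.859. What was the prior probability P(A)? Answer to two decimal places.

In odds form, posterior odds = prior odds × likelihood ratio, so prior odds = posterior odds ÷ LR.
Posterior odds = 0.859/(1−0.859) = 6.0922. LR = 0.70/0.12 = 5.8333.
Prior odds = 6.0922/5.8333 = 1.0444, so P(A) = 1.0444/(1+1.0444) ≈ 0.51.

P(A) = 0.51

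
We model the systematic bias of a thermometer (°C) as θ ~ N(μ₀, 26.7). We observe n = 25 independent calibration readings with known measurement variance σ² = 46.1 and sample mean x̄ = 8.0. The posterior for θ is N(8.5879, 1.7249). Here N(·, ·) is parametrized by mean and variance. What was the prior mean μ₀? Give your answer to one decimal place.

μ₀ = 17.1

With known observation variance, the Normal–Normal posterior has precision τ_n = τ₀ + n/σ² and mean μ_n = (τ₀μ₀ + (n/σ²)x̄)/τ_n.
Here τ₀ = 1/26.7 = 0.037453 and τ_data = 25/46.1 = 0.542299, so τ_n = 0.579752.
Rearranging for μ₀: μ₀ = (μ_n·τ_n − τ_data·x̄)/τ₀ = (8.5879·0.579752 − 0.542299·8.0) / 0.037453 = 0.640460/0.037453 ≈ 17.1.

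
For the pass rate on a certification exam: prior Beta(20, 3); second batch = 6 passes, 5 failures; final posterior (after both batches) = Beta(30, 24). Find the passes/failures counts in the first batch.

Sequential conjugate updates are equivalent to a single update on the pooled data, so total successes = posterior α − prior α and total failures = posterior β − prior β.
Total across both batches: 30−20=10 passes, 24−3=21 failures.
Subtract the second batch: 10−6=4 passes and 21−5=16 failures.

4 passes and 16 failures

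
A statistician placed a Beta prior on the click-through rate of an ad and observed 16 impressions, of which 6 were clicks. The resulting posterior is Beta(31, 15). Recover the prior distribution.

Beta is conjugate to the binomial likelihood: posterior = Beta(α+s, β+f).
So α = 31 − 6 = 25 and β = 15 − 10 = 5.

Beta(25, 5)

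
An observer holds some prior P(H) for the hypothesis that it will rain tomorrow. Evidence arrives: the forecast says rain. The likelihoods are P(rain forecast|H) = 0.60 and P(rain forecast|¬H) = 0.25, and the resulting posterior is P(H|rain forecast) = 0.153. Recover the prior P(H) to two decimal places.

P(H) = 0.07

In odds form, posterior odds = prior odds × likelihood ratio, so prior odds = posterior odds ÷ LR.
Posterior odds = 0.153/(1−0.153) = 0.1806. LR = 0.60/0.25 = 2.4000.
Prior odds = 0.1806/2.4000 = 0.0753, so P(H) = 0.0753/(1+0.0753) ≈ 0.07.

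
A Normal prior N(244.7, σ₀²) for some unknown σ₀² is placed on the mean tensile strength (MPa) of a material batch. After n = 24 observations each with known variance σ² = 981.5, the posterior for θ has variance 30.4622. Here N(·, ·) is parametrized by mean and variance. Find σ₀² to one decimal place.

σ₀² = 119.4

For the Normal–Normal model with known σ², precisions add: τ_n = τ₀ + n/σ².
So 1/σ₀² = 1/30.4622 − 24/981.5 = 0.032828 − 0.024452 = 0.008376.
Hence σ₀² = 1/0.008376 ≈ 119.4.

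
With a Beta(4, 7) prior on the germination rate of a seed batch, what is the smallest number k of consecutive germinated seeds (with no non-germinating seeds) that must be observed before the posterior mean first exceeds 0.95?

k = 130

After k germinated seeds and 0 non-germinating seeds the posterior is Beta(4+k, 7), with mean (4+k)/(4+7+k).
Set (4+k)/(11+k) > 0.95 and solve: k > (0.95·11 − 4)/(1 − 0.95) = 129.000.
The smallest integer exceeding 129.000 is 130, and checking k=130: (134)/(141) = 0.9504 > 0.95.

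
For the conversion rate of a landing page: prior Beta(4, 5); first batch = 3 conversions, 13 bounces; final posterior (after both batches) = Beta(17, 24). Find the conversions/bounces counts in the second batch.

10 conversions and 6 bounces

Sequential conjugate updates are equivalent to a single update on the pooled data, so total successes = posterior α − prior α and total failures = posterior β − prior β.
Total across both batches: 17−4=13 conversions, 24−5=19 bounces.
Subtract the first batch: 13−3=10 conversions and 19−13=6 bounces.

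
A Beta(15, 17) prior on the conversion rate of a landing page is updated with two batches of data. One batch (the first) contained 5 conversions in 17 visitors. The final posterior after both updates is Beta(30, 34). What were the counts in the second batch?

Sequential conjugate updates are equivalent to a single update on the pooled data, so total successes = posterior α − prior α and total failures = posterior β − prior β.
Total across both batches: 30−15=15 conversions, 34−17=17 bounces.
Subtract the first batch: 15−5=10 conversions and 17−12=5 bounces.

10 conversions and 5 bounces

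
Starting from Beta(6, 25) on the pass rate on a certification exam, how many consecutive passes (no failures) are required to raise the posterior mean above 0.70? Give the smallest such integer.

After k passes and 0 failures the posterior is Beta(6+k, 25), with mean (6+k)/(6+25+k).
Set (6+k)/(31+k) > 0.70 and solve: k > (0.70·31 − 6)/(1 − 0.70) = 52.333.
The smallest integer exceeding 52.333 is 53.

k = 53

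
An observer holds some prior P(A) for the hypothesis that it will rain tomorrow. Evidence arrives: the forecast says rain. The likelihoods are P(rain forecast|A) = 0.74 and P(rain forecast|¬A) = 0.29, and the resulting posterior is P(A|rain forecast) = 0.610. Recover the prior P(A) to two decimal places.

P(A) = 0.38

Bayes' rule in odds form gives O(A|E) = O(A)·[P(E|A)/P(E|¬A)], hence O(A) = O(A|E)/LR.
Posterior odds = 0.610/(1−0.610) = 1.5641. LR = 0.74/0.29 = 2.5517.
Prior odds = 1.5641/2.5517 = 0.6130, so P(A) = 0.6130/(1+0.6130) ≈ 0.38.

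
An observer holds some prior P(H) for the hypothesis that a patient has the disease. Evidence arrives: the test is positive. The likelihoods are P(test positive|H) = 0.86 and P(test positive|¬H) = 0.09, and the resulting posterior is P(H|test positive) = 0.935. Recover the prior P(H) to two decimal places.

P(H) = 0.60

In odds form, posterior odds = prior odds × likelihood ratio, so prior odds = posterior odds ÷ LR.
Posterior odds = 0.935/(1−0.935) = 14.3846. LR = 0.86/0.09 = 9.5556.
Prior odds = 14.3846/9.5556 = 1.5054, so P(H) = 1.5054/(1+1.5054) ≈ 0.60.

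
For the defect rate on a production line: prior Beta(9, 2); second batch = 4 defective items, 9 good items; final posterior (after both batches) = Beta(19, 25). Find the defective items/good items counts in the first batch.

Because Beta–binomial updating is additive in the counts, the combined data contributed (α_post−α_prior, β_post−β_prior) successes and failures.
Total across both batches: 19−9=10 defective items, 25−2=23 good items.
Subtract the second batch: 10−4=6 defective items and 23−9=14 good items.

6 defective items and 14 good items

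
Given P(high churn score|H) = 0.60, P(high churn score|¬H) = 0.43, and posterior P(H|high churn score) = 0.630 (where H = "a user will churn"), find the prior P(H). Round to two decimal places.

P(H) = 0.55

Bayes' rule in odds form gives O(H|E) = O(H)·[P(E|H)/P(E|¬H)], hence O(H) = O(H|E)/LR.
Posterior odds = 0.630/(1−0.630) = 1.7027. LR = 0.60/0.43 = 1.3953.
Prior odds = 1.7027/1.3953 = 1.2203, so P(H) = 1.2203/(1+1.2203) ≈ 0.55.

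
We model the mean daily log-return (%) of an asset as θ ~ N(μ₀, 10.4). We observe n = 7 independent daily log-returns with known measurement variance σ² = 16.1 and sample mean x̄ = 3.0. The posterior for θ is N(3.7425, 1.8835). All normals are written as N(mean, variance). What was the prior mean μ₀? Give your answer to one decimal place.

μ₀ = 7.1

The posterior mean is a precision-weighted average: μ_n = (τ₀μ₀ + τ_data·x̄)/(τ₀+τ_data), with τ₀=1/σ₀² and τ_data=n/σ².
Here τ₀ = 1/10.4 = 0.096154 and τ_data = 7/16.1 = 0.434783, so τ_n = 0.530937.
Rearranging for μ₀: μ₀ = (μ_n·τ_n − τ_data·x̄)/τ₀ = (3.7425·0.530937 − 0.434783·3.0) / 0.096154 = 0.682683/0.096154 ≈ 7.1.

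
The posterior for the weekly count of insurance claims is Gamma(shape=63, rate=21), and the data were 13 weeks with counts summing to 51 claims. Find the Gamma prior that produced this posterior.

Gamma(shape=12, rate=8)

A Gamma(α, β) prior (rate parametrization) on a Poisson rate with n observations summing to S gives posterior Gamma(α+S, β+n).
So α = 63 − 51 = 12 and β = 21 − 13 = 8.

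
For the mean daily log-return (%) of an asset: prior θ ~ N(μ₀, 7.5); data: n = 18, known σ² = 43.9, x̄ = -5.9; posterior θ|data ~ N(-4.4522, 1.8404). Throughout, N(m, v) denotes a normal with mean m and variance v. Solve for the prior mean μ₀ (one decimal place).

With known observation variance, the Normal–Normal posterior has precision τ_n = τ₀ + n/σ² and mean μ_n = (τ₀μ₀ + (n/σ²)x̄)/τ_n.
Here τ₀ = 1/7.5 = 0.133333 and τ_data = 18/43.9 = 0.410023, so τ_n = 0.543356.
Rearranging for μ₀: μ₀ = (μ_n·τ_n − τ_data·x̄)/τ₀ = (-4.4522·0.543356 − 0.410023·-5.9) / 0.133333 = 0.000006/0.133333 ≈ 0.0.

μ₀ = 0.0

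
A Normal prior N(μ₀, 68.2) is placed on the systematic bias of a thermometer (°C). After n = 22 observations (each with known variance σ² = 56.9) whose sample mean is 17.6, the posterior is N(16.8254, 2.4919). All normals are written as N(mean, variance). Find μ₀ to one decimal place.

μ₀ = -3.6

With known observation variance, the Normal–Normal posterior has precision τ_n = τ₀ + n/σ² and mean μ_n = (τ₀μ₀ + (n/σ²)x̄)/τ_n.
Here τ₀ = 1/68.2 = 0.014663 and τ_data = 22/56.9 = 0.386643, so τ_n = 0.401306.
Rearranging for μ₀: μ₀ = (μ_n·τ_n − τ_data·x̄)/τ₀ = (16.8254·0.401306 − 0.386643·17.6) / 0.014663 = -0.052783/0.014663 ≈ -3.6.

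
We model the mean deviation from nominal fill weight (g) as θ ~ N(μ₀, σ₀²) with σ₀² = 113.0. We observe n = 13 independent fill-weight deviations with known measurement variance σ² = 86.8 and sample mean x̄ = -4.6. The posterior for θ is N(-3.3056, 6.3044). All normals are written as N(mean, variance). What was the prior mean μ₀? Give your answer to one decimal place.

μ₀ = 18.6

The posterior mean is a precision-weighted average: μ_n = (τ₀μ₀ + τ_data·x̄)/(τ₀+τ_data), with τ₀=1/σ₀² and τ_data=n/σ².
Here τ₀ = 1/113.0 = 0.008850 and τ_data = 13/86.8 = 0.149770, so τ_n = 0.158620.
Rearranging for μ₀: μ₀ = (μ_n·τ_n − τ_data·x̄)/τ₀ = (-3.3056·0.158620 − 0.149770·-4.6) / 0.008850 = 0.164608/0.008850 ≈ 18.6.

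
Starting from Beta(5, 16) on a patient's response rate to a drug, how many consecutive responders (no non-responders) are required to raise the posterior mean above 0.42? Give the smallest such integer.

k = 7

After k responders and 0 non-responders the posterior is Beta(5+k, 16), with mean (5+k)/(5+16+k).
Set (5+k)/(21+k) > 0.42 and solve: k > (0.42·21 − 5)/(1 − 0.42) = 6.586.
The smallest integer exceeding 6.586 is 7.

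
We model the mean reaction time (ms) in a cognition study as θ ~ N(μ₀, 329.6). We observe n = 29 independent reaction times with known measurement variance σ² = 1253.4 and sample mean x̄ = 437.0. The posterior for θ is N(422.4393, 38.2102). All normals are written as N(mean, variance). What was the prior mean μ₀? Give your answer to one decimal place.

μ₀ = 311.4

With known observation variance, the Normal–Normal posterior has precision τ_n = τ₀ + n/σ² and mean μ_n = (τ₀μ₀ + (n/σ²)x̄)/τ_n.
Here τ₀ = 1/329.6 = 0.003034 and τ_data = 29/1253.4 = 0.023137, so τ_n = 0.026171.
Rearranging for μ₀: μ₀ = (μ_n·τ_n − τ_data·x̄)/τ₀ = (422.4393·0.026171 − 0.023137·437.0) / 0.003034 = 0.944790/0.003034 ≈ 311.4.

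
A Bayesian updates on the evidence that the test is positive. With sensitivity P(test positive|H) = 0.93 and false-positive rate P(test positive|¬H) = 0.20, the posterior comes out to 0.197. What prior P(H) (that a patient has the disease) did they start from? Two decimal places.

P(H) = 0.05

In odds form, posterior odds = prior odds × likelihood ratio, so prior odds = posterior odds ÷ LR.
Posterior odds = 0.197/(1−0.197) = 0.2453. LR = 0.93/0.20 = 4.6500.
Prior odds = 0.2453/4.6500 = 0.0528, so P(H) = 0.0528/(1+0.0528) ≈ 0.05.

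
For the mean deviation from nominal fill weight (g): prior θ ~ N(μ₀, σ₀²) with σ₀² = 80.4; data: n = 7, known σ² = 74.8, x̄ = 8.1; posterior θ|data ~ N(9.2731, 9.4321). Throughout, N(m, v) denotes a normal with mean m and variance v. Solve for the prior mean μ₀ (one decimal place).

The posterior mean is a precision-weighted average: μ_n = (τ₀μ₀ + τ_data·x̄)/(τ₀+τ_data), with τ₀=1/σ₀² and τ_data=n/σ².
Here τ₀ = 1/80.4 = 0.012438 and τ_data = 7/74.8 = 0.093583, so τ_n = 0.106021.
Rearranging for μ₀: μ₀ = (μ_n·τ_n − τ_data·x̄)/τ₀ = (9.2731·0.106021 − 0.093583·8.1) / 0.012438 = 0.225121/0.012438 ≈ 18.1.

μ₀ = 18.1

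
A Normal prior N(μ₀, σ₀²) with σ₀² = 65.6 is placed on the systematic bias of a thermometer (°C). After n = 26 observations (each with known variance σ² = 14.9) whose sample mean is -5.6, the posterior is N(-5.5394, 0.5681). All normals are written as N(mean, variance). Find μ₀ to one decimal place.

The posterior mean is a precision-weighted average: μ_n = (τ₀μ₀ + τ_data·x̄)/(τ₀+τ_data), with τ₀=1/σ₀² and τ_data=n/σ².
Here τ₀ = 1/65.6 = 0.015244 and τ_data = 26/14.9 = 1.744966, so τ_n = 1.760210.
Rearranging for μ₀: μ₀ = (μ_n·τ_n − τ_data·x̄)/τ₀ = (-5.5394·1.760210 − 1.744966·-5.6) / 0.015244 = 0.021302/0.015244 ≈ 1.4.

μ₀ = 1.4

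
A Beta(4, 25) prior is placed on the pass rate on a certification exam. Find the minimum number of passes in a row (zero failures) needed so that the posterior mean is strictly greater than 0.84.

After k passes and 0 failures the posterior is Beta(4+k, 25), with mean (4+k)/(4+25+k).
Set (4+k)/(29+k) > 0.84 and solve: k > (0.84·29 − 4)/(1 − 0.84) = 127.250.
The smallest integer exceeding 127.250 is 128.

k = 128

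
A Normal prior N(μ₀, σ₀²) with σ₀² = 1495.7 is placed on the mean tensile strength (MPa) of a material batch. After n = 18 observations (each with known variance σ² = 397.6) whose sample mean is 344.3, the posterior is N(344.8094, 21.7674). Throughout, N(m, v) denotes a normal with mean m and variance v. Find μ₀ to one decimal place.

With known observation variance, the Normal–Normal posterior has precision τ_n = τ₀ + n/σ² and mean μ_n = (τ₀μ₀ + (n/σ²)x̄)/τ_n.
Here τ₀ = 1/1495.7 = 0.000669 and τ_data = 18/397.6 = 0.045272, so τ_n = 0.045941.
Rearranging for μ₀: μ₀ = (μ_n·τ_n − τ_data·x̄)/τ₀ = (344.8094·0.045941 − 0.045272·344.3) / 0.000669 = 0.253739/0.000669 ≈ 379.3.

μ₀ = 379.3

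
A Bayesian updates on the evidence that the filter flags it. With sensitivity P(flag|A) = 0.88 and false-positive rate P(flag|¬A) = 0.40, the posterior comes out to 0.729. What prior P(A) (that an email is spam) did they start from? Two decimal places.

P(A) = 0.55

Bayes' rule in odds form gives O(A|E) = O(A)·[P(E|A)/P(E|¬A)], hence O(A) = O(A|E)/LR.
Posterior odds = 0.729/(1−0.729) = 2.6900. LR = 0.88/0.40 = 2.2000.
Prior odds = 2.6900/2.2000 = 1.2227, so P(A) = 1.2227/(1+1.2227) ≈ 0.55.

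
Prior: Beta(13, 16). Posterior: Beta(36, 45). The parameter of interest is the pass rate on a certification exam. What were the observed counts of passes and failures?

23 passes and 29 failures

Under Beta–binomial conjugacy the posterior parameters are (a+s, b+f).
Match parameters: s=36−13=23, f=45−16=29.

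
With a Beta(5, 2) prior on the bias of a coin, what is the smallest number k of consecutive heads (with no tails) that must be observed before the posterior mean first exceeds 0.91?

After k heads and 0 tails the posterior is Beta(5+k, 2), with mean (5+k)/(5+2+k).
Set (5+k)/(7+k) > 0.91 and solve: k > (0.91·7 − 5)/(1 − 0.91) = 15.222.
The smallest integer exceeding 15.222 is 16, and checking k=16: (21)/(23) = 0.9130 > 0.91.

k = 16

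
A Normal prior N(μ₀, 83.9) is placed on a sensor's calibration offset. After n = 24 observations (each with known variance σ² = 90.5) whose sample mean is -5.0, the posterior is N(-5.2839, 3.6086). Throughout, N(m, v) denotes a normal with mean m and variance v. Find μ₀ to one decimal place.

μ₀ = -11.6

With known observation variance, the Normal–Normal posterior has precision τ_n = τ₀ + n/σ² and mean μ_n = (τ₀μ₀ + (n/σ²)x̄)/τ_n.
Here τ₀ = 1/83.9 = 0.011919 and τ_data = 24/90.5 = 0.265193, so τ_n = 0.277112.
Rearranging for μ₀: μ₀ = (μ_n·τ_n − τ_data·x̄)/τ₀ = (-5.2839·0.277112 − 0.265193·-5.0) / 0.011919 = -0.138267/0.011919 ≈ -11.6.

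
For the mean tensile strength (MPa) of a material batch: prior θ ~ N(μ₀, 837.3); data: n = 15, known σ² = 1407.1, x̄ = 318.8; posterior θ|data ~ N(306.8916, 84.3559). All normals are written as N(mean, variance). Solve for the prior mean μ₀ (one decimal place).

The posterior mean is a precision-weighted average: μ_n = (τ₀μ₀ + τ_data·x̄)/(τ₀+τ_data), with τ₀=1/σ₀² and τ_data=n/σ².
Here τ₀ = 1/837.3 = 0.001194 and τ_data = 15/1407.1 = 0.010660, so τ_n = 0.011854.
Rearranging for μ₀: μ₀ = (μ_n·τ_n − τ_data·x̄)/τ₀ = (306.8916·0.011854 − 0.010660·318.8) / 0.001194 = 0.239485/0.001194 ≈ 200.6.

μ₀ = 200.6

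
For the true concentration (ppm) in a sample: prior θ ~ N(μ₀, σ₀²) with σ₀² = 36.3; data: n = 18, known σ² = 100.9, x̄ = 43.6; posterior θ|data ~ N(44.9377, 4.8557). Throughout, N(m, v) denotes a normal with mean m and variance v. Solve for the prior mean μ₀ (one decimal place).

With known observation variance, the Normal–Normal posterior has precision τ_n = τ₀ + n/σ² and mean μ_n = (τ₀μ₀ + (n/σ²)x̄)/τ_n.
Here τ₀ = 1/36.3 = 0.027548 and τ_data = 18/100.9 = 0.178394, so τ_n = 0.205942.
Rearranging for μ₀: μ₀ = (μ_n·τ_n − τ_data·x̄)/τ₀ = (44.9377·0.205942 − 0.178394·43.6) / 0.027548 = 1.476581/0.027548 ≈ 53.6.

μ₀ = 53.6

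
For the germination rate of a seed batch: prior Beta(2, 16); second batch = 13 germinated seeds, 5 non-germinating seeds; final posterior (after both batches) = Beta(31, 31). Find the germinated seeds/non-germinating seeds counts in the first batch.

16 germinated seeds and 10 non-germinating seeds

Sequential conjugate updates are equivalent to a single update on the pooled data, so total successes = posterior α − prior α and total failures = posterior β − prior β.
Total across both batches: 31−2=29 germinated seeds, 31−16=15 non-germinating seeds.
Subtract the second batch: 29−13=16 germinated seeds and 15−5=10 non-germinating seeds.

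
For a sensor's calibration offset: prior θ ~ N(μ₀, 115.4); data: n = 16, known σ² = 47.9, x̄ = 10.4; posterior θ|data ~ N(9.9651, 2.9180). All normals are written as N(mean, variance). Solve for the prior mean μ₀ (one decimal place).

With known observation variance, the Normal–Normal posterior has precision τ_n = τ₀ + n/σ² and mean μ_n = (τ₀μ₀ + (n/σ²)x̄)/τ_n.
Here τ₀ = 1/115.4 = 0.008666 and τ_data = 16/47.9 = 0.334029, so τ_n = 0.342695.
Rearranging for μ₀: μ₀ = (μ_n·τ_n − τ_data·x̄)/τ₀ = (9.9651·0.342695 − 0.334029·10.4) / 0.008666 = -0.058912/0.008666 ≈ -6.8.

μ₀ = -6.8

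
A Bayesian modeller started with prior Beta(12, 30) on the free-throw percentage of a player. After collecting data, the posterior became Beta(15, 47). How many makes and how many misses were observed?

Under Beta–binomial conjugacy the posterior parameters are (a+s, b+f).
So s = 15 − 12 = 3 and f = 47 − 30 = 17.

3 makes and 17 misses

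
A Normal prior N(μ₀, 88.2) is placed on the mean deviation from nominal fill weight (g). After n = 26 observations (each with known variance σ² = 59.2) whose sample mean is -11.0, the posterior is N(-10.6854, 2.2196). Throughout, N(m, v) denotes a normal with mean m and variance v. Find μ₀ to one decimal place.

μ₀ = 1.5

The posterior mean is a precision-weighted average: μ_n = (τ₀μ₀ + τ_data·x̄)/(τ₀+τ_data), with τ₀=1/σ₀² and τ_data=n/σ².
Here τ₀ = 1/88.2 = 0.011338 and τ_data = 26/59.2 = 0.439189, so τ_n = 0.450527.
Rearranging for μ₀: μ₀ = (μ_n·τ_n − τ_data·x̄)/τ₀ = (-10.6854·0.450527 − 0.439189·-11.0) / 0.011338 = 0.017018/0.011338 ≈ 1.5.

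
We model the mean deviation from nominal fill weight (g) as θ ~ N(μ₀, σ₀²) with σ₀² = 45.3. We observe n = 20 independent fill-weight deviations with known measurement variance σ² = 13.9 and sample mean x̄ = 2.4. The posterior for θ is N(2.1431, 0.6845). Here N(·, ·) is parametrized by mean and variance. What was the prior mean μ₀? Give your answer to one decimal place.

μ₀ = -14.6

The posterior mean is a precision-weighted average: μ_n = (τ₀μ₀ + τ_data·x̄)/(τ₀+τ_data), with τ₀=1/σ₀² and τ_data=n/σ².
Here τ₀ = 1/45.3 = 0.022075 and τ_data = 20/13.9 = 1.438849, so τ_n = 1.460924.
Rearranging for μ₀: μ₀ = (μ_n·τ_n − τ_data·x̄)/τ₀ = (2.1431·1.460924 − 1.438849·2.4) / 0.022075 = -0.322331/0.022075 ≈ -14.6.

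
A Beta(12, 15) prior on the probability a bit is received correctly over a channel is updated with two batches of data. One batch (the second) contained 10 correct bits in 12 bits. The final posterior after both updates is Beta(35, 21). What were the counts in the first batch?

Because Beta–binomial updating is additive in the counts, the combined data contributed (α_post−α_prior, β_post−β_prior) successes and failures.
Total across both batches: 35−12=23 correct bits, 21−15=6 errors.
Subtract the second batch: 23−10=13 correct bits and 6−2=4 errors.

13 correct bits and 4 errors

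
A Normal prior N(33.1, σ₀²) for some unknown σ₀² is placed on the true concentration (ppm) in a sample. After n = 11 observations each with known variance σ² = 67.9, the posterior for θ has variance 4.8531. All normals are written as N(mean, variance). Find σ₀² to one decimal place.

σ₀² = 22.7

For the Normal–Normal model with known σ², precisions add: τ_n = τ₀ + n/σ².
So 1/σ₀² = 1/4.8531 − 11/67.9 = 0.206054 − 0.162003 = 0.044051.
Hence σ₀² = 1/0.044051 ≈ 22.7.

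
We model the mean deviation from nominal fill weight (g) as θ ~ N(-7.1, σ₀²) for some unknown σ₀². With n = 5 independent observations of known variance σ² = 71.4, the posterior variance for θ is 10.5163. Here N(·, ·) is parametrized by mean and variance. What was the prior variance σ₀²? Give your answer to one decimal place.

Posterior precision equals prior precision plus data precision: 1/σ_n² = 1/σ₀² + n/σ².
So 1/σ₀² = 1/10.5163 − 5/71.4 = 0.095090 − 0.070028 = 0.025062.
Hence σ₀² = 1/0.025062 ≈ 39.9.

σ₀² = 39.9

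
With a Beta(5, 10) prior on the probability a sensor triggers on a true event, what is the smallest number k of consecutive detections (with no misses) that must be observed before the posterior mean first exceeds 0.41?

k = 2

After k detections and 0 misses the posterior is Beta(5+k, 10), with mean (5+k)/(5+10+k).
Set (5+k)/(15+k) > 0.41 and solve: k > (0.41·15 − 5)/(1 − 0.41) = 1.949.
The smallest integer exceeding 1.949 is 2.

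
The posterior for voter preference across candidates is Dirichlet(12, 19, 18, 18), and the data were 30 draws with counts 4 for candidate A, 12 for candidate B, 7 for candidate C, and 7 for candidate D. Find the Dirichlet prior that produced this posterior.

Dirichlet(8, 7, 11, 11)

For a Dirichlet(α) prior with multinomial counts c, the posterior is Dirichlet(α + c) componentwise.
Subtract each count from the matching posterior parameter: 12−4=8, 19−12=7, 18−7=11, 18−7=11.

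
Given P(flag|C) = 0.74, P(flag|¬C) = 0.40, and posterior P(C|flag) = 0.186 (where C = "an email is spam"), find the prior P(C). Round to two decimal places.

P(C) = 0.11

In odds form, posterior odds = prior odds × likelihood ratio, so prior odds = posterior odds ÷ LR.
Posterior odds = 0.186/(1−0.186) = 0.2285. LR = 0.74/0.40 = 1.8500.
Prior odds = 0.2285/1.8500 = 0.1235, so P(C) = 0.1235/(1+0.1235) ≈ 0.11.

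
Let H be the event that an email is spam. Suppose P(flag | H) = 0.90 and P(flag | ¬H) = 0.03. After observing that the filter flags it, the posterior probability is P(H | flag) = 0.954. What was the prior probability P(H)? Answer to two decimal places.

In odds form, posterior odds = prior odds × likelihood ratio, so prior odds = posterior odds ÷ LR.
Posterior odds = 0.954/(1−0.954) = 20.7391. LR = 0.90/0.03 = 30.0000.
Prior odds = 20.7391/30.0000 = 0.6913, so P(H) = 0.6913/(1+0.6913) ≈ 0.41.

P(H) = 0.41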